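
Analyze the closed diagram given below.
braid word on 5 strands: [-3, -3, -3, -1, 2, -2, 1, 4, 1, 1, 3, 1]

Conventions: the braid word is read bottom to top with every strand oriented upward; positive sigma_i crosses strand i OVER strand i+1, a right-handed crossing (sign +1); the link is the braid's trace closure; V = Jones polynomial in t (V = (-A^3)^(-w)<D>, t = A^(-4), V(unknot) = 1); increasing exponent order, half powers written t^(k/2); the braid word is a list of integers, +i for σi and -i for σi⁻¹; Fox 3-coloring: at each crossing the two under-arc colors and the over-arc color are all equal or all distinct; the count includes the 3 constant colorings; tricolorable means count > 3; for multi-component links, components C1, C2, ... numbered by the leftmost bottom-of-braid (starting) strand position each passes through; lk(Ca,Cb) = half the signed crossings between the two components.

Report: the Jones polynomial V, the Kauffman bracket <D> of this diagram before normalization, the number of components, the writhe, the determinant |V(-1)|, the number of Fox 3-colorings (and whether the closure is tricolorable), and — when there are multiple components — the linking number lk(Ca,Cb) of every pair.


V(t) = t^-2 + t^-1 + 2 + t - t^4
bracket: -A^-10 + A^2 + 2A^6 + A^10 + A^14, w = +2
3 components, writhe +2, over 12 crossings
lk(C1,C2) = 0
linking number lk(C1,C3) = 0
lk(C2,C3): -1
det 0, colorings 27 of 3^12 — tricolorable
observation: the word shrinks to σ3⁻¹ σ3⁻¹ σ3⁻¹ σ4 σ1 σ1 σ3 σ1 after cancelling


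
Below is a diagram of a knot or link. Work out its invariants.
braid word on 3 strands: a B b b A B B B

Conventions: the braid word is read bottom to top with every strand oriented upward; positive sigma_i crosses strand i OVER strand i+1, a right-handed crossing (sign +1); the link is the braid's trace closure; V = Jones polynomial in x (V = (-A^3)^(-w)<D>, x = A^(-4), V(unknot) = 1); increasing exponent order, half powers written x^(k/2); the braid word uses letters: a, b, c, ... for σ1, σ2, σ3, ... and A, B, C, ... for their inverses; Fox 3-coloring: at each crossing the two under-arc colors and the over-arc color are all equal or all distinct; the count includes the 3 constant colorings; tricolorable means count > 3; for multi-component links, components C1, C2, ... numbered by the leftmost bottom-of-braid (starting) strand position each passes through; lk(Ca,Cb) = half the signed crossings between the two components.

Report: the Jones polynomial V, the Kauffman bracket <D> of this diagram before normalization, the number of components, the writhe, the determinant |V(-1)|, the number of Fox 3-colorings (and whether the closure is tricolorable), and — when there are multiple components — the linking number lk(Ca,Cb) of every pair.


V = -x^-4 + x^-3 + x^-1
<D> = A^-2 + A^6 - A^10 (w = -2)
1 component over 8 crossings, w = -2
9 Fox colorings among 3^8, |V(-1)| = 3: tricolorable
why: |V(-1)| = 3: so tricolorable, since 3 divides 3


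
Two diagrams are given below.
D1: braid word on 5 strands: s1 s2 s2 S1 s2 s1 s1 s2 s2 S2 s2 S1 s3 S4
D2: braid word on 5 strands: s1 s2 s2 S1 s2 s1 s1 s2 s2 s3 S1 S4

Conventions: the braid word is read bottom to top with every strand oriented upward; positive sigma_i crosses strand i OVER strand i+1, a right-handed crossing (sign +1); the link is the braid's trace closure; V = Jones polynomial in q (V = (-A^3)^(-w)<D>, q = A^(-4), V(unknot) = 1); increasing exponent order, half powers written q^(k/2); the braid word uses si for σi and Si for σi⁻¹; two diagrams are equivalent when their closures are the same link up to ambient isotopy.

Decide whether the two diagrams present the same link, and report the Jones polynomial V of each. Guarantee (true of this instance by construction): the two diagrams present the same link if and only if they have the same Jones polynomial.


same link: yes
V(D1) = q^2 - q^3 + 2q^4 - 2q^5 + 3q^6 - 2q^7 + q^8 - q^9  [14 crossings, <D> = -A^-18 + A^-14 - 2A^-10 + 3A^-6 - 2A^-2 + 2A^2 - A^6 + A^10, w = +6]
V(D2) = q^2 - q^3 + 2q^4 - 2q^5 + 3q^6 - 2q^7 + q^8 - q^9  (w +6, c 12, <D> = -A^-18 + A^-14 - 2A^-10 + 3A^-6 - 2A^-2 + 2A^2 - A^6 + A^10)
note: from 14 to 12 crossings by R-moves: one link, two diagrams


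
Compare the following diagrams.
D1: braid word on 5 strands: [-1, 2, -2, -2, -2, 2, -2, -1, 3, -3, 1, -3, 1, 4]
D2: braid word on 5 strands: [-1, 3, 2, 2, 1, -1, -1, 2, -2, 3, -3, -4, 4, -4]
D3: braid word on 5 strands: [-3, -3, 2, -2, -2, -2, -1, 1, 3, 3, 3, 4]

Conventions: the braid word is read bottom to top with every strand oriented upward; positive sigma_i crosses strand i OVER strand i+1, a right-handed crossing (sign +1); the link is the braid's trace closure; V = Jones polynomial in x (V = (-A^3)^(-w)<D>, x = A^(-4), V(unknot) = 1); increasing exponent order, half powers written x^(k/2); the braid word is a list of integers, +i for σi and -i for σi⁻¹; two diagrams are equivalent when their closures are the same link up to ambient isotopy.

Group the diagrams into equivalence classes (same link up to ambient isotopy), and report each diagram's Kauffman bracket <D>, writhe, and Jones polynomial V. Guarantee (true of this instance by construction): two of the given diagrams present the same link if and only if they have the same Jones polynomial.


classes: {D1, D3} | {D2}
V(D1) = x^-3 + x^-2 + x^-1 + 1  [14 crossings, <D> = A^-6 + A^-2 + A^2 + A^6, w = -2]
V(D2) = x^-2 + 2 + x^2  [14 crossings, <D> = A^-8 + 2 + A^8, w = 0]
V(D3) = x^-3 + x^-2 + x^-1 + 1  [12 crossings, <D> = 1 + A^4 + A^8 + A^12, w = 0]
note: 2 values of V(x) split the 3 diagrams


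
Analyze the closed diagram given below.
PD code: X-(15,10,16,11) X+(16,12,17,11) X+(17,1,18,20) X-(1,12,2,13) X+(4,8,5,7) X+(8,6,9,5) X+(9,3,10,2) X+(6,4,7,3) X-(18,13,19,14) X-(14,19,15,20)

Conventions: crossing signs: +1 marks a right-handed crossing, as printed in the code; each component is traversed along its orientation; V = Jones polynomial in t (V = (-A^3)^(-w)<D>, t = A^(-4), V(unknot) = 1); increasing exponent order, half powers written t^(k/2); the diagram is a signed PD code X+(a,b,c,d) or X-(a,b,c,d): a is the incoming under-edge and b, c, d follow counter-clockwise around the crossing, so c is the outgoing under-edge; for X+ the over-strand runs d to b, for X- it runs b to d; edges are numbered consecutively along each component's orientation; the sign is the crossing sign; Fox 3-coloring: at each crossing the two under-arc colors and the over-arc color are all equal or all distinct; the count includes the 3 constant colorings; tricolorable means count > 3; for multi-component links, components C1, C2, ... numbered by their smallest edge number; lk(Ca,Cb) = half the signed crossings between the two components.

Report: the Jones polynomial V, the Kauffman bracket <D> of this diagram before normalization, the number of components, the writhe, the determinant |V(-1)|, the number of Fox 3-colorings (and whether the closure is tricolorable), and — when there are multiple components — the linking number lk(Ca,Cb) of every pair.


V = t + t^3 - t^4
<D> = -A^-10 + A^-6 + A^2 (w = +2)
1 component over 10 crossings, w = +2
9 Fox colorings among 3^10, |V(-1)| = 3: tricolorable
why: the span of V is 3, forcing >= 3 crossings in any diagram


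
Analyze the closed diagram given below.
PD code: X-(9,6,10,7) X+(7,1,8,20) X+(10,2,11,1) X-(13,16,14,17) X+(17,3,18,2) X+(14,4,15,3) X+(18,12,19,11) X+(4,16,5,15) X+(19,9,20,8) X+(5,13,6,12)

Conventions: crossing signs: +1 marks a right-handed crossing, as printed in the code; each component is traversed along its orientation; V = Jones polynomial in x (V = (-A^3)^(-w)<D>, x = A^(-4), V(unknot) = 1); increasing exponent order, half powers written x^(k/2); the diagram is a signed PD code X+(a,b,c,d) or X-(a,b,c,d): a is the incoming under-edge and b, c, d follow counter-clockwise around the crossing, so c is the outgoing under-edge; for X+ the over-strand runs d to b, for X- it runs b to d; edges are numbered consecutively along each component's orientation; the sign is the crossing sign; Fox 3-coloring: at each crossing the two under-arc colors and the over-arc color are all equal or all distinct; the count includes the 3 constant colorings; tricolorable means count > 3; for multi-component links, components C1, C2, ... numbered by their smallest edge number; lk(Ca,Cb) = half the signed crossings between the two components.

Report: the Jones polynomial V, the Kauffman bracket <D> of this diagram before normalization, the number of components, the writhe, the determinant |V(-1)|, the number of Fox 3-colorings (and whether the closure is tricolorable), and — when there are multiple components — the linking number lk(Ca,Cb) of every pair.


V(x) = x - 2x^2 + 3x^3 - 2x^4 + 3x^5 - 2x^6 + x^7 - x^8
bracket: -A^-14 + A^-10 - 2A^-6 + 3A^-2 - 2A^2 + 3A^6 - 2A^10 + A^14, w = +6
1 component, writhe +6, over 10 crossings
det 15, colorings 9 of 3^10 — tricolorable
observation: |V(-1)| = 15: so tricolorable, since 3 divides 15


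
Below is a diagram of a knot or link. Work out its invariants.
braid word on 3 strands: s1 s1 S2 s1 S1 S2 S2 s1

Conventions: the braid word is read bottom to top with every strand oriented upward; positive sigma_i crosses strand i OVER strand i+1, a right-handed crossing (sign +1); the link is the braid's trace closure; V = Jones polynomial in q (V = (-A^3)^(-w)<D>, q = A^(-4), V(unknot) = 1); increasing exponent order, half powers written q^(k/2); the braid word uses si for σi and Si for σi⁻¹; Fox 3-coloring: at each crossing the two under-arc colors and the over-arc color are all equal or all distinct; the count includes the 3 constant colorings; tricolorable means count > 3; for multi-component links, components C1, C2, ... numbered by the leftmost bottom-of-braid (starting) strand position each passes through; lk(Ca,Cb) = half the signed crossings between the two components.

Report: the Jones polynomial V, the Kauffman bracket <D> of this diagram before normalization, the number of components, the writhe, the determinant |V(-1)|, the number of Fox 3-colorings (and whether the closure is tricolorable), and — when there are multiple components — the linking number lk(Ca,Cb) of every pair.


V(q) = -q^-3 + q^-2 - q^-1 + 3 - q + q^2 - q^3
bracket: -A^-12 + A^-8 - A^-4 + 3 - A^4 + A^8 - A^12, w = 0
1 component, writhe 0, over 8 crossings
det 9, colorings 27 of 3^8 — tricolorable
observation: inverse pairs cancel, leaving σ1 σ1 σ2⁻¹ σ2⁻¹ σ2⁻¹ σ1


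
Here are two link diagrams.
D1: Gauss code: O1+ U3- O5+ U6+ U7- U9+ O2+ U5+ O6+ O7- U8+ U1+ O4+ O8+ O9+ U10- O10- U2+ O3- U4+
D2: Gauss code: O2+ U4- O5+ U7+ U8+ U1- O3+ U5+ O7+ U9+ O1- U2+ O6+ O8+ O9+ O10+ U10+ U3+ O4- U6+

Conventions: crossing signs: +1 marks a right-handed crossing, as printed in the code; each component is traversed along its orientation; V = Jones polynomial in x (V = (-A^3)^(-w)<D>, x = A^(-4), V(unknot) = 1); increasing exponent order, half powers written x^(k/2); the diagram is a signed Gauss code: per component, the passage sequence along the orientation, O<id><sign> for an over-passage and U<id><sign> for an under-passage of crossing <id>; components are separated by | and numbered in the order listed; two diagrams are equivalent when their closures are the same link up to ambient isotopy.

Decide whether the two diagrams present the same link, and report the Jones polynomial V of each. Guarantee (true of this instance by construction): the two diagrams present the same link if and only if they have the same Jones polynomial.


same link: yes
V(D1) = x - x^2 + 2x^3 - x^4 + x^5 - x^6  [10 crossings, <D> = -A^-12 + A^-8 - A^-4 + 2 - A^4 + A^8, w = +4]
V(D2) = x - x^2 + 2x^3 - x^4 + x^5 - x^6  (w +6, c 10, <D> = -A^-6 + A^-2 - A^2 + 2A^6 - A^10 + A^14)
note: all 2 diagrams share one V(x), hence one class


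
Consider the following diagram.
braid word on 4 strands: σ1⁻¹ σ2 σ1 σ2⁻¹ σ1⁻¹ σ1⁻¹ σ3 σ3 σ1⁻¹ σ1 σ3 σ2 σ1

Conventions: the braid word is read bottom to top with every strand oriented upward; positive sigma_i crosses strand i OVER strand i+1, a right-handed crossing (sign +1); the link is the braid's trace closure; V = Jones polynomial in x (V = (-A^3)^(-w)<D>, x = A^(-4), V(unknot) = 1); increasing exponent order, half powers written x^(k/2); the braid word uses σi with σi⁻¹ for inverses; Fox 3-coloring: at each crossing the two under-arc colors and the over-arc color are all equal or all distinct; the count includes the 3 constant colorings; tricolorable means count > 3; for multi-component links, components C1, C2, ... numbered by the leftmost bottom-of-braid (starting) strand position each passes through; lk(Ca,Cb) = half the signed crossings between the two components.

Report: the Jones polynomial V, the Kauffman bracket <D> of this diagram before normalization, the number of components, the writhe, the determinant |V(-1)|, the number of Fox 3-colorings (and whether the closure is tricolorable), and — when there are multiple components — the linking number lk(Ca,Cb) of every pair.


V = x^-1 - 1 + 2x - 3x^2 + 3x^3 - 2x^4 + 2x^5 - x^6
<D> = A^-15 - 2A^-11 + 2A^-7 - 3A^-3 + 3A - 2A^5 + A^9 - A^13 (w = +3)
1 component over 13 crossings, w = +3
9 Fox colorings among 3^13, |V(-1)| = 15: tricolorable
why: w = +3 shifts under R1 moves; the (-A^3)^(-3) factor cancels that in V


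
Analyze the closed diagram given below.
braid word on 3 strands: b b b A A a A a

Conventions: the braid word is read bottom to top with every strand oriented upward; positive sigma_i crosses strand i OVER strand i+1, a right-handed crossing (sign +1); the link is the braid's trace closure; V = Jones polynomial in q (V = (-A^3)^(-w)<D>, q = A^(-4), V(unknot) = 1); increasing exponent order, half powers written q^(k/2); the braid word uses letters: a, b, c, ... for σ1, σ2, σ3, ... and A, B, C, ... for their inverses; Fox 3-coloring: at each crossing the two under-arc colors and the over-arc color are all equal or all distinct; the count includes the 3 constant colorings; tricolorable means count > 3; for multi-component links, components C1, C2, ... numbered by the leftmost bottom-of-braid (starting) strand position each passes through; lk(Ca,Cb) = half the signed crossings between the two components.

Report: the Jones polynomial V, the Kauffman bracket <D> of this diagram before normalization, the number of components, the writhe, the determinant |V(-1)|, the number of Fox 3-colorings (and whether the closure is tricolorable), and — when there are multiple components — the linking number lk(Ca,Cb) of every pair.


Jones polynomial: V(q) = q + q^3 - q^4
<D> = -A^-10 + A^-6 + A^2; writhe +2
components 1, writhe +2 (8 crossings)
3-colorings: 9 of 3^8, det 3 — tricolorable
note: the span of V is 3, forcing >= 3 crossings in any diagram


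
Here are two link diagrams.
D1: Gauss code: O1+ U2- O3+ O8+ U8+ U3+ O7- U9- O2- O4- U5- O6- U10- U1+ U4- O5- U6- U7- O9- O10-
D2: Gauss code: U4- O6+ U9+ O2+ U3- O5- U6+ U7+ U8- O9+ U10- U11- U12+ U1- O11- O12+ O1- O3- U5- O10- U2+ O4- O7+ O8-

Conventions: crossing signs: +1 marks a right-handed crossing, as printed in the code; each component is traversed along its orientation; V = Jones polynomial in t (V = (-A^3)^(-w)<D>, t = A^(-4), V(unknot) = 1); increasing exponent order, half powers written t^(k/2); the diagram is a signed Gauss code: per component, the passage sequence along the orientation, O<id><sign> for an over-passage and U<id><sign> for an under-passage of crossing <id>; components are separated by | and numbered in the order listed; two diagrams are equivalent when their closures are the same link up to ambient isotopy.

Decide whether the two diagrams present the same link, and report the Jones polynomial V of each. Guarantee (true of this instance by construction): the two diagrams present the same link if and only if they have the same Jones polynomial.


equivalent: no
D1 (bracket A^-4 + 2A^4 - 2A^8 + A^12 - 2A^16 + A^20; 10 crossings at w = -4): V = t^-8 - 2t^-7 + t^-6 - 2t^-5 + 2t^-4 + t^-2
V(D2) = -t^-3 + 2t^-2 - 2t^-1 + 3 - 2t + 2t^2 - t^3  [12 crossings, <D> = -A^-18 + 2A^-14 - 2A^-10 + 3A^-6 - 2A^-2 + 2A^2 - A^6, w = -2]
observation: comparing 2 Jones polynomials yields 2 groups


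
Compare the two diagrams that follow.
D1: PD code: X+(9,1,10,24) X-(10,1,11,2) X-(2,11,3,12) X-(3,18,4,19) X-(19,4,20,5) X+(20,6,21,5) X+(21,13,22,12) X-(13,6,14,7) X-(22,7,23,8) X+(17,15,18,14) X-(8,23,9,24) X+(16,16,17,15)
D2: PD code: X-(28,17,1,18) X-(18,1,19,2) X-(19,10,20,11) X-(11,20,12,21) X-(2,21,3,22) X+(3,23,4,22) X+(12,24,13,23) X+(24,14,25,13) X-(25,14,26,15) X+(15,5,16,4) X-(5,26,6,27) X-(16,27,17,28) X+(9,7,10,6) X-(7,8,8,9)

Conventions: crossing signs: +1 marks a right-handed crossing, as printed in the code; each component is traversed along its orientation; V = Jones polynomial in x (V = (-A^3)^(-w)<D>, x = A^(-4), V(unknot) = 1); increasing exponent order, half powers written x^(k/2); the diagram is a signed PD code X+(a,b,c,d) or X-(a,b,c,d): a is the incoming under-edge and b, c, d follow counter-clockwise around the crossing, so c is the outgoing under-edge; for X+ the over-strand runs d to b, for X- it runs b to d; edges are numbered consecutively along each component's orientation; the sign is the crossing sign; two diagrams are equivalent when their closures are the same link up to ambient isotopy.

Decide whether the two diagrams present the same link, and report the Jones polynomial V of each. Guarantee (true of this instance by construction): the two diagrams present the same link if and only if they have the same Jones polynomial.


equivalent: yes
V(D1) = -x^-6 + x^-5 - x^-4 + 2x^-3 - x^-2 + x^-1  (w -2, c 12, <D> = A^-2 - A^2 + 2A^6 - A^10 + A^14 - A^18)
V(D2) = -x^-6 + x^-5 - x^-4 + 2x^-3 - x^-2 + x^-1  [14 crossings, <D> = A^-8 - A^-4 + 2 - A^4 + A^8 - A^12, w = -4]
key observation: Reidemeister moves carry D1 (12 crossings) to D2 (14)


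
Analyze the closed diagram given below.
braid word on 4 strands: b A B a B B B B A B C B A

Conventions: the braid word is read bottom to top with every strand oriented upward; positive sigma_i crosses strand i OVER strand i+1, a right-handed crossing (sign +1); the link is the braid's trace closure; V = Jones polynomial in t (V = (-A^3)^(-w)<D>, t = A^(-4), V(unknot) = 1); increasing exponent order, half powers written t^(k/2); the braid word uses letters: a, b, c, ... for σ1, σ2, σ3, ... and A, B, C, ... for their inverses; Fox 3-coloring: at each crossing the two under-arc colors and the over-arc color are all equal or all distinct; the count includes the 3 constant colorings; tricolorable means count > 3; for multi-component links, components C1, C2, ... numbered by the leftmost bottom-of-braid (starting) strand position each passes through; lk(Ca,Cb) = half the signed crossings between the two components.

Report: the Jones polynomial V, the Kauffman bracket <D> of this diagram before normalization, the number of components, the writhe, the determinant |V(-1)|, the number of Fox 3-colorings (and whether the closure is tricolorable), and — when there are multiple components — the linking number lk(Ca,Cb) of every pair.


V = -t^-8 + t^-5 + t^-3
<D> = -A^-15 - A^-7 + A^5 (w = -9)
1 component over 13 crossings, w = -9
9 Fox colorings among 3^13, |V(-1)| = 3: tricolorable
why: the span of V is 5, forcing >= 5 crossings in any diagram


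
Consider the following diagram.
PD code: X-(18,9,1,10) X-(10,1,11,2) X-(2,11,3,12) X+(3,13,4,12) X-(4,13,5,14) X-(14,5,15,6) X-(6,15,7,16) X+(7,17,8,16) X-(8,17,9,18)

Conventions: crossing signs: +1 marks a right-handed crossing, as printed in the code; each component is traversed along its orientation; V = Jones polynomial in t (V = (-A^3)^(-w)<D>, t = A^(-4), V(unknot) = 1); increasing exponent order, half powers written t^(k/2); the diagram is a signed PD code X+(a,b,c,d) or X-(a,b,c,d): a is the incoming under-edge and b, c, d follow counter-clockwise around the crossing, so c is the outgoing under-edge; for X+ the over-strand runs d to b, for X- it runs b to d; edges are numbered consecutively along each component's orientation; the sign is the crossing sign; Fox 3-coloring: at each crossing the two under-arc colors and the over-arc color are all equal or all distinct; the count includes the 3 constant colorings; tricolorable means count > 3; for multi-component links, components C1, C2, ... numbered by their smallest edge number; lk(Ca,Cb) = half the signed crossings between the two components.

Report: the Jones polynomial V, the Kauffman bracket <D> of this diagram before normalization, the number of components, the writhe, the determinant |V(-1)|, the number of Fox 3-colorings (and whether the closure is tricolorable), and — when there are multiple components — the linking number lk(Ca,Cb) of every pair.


V = -t^-7 + t^-6 - t^-5 + t^-4 + t^-2
<D> = -A^-7 - A + A^5 - A^9 + A^13 (w = -5)
1 component over 9 crossings, w = -5
3 Fox colorings among 3^9, |V(-1)| = 5: not tricolorable
why: det 5 = |V(-1)|; not divisible by 3, so not tricolorable


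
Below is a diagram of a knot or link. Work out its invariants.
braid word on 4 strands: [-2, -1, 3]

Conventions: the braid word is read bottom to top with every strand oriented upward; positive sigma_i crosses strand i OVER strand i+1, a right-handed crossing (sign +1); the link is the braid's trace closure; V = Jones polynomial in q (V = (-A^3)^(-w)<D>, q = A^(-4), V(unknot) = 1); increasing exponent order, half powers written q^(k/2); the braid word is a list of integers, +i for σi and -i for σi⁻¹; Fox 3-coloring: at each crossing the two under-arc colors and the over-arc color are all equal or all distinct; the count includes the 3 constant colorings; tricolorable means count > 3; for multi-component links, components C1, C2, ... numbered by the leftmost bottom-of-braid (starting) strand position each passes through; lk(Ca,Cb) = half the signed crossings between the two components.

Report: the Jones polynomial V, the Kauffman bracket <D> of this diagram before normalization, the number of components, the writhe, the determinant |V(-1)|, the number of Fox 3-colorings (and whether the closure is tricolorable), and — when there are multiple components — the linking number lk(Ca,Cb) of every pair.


Jones polynomial: V(q) = 1
<D> = -A^-3; writhe -1
components 1, writhe -1 (3 crossings)
3-colorings: 3 of 3^3, det 1 — not tricolorable
note: w = -1 (over 3 crossings) is diagram-only; (-A^3)^(1) removes it from V


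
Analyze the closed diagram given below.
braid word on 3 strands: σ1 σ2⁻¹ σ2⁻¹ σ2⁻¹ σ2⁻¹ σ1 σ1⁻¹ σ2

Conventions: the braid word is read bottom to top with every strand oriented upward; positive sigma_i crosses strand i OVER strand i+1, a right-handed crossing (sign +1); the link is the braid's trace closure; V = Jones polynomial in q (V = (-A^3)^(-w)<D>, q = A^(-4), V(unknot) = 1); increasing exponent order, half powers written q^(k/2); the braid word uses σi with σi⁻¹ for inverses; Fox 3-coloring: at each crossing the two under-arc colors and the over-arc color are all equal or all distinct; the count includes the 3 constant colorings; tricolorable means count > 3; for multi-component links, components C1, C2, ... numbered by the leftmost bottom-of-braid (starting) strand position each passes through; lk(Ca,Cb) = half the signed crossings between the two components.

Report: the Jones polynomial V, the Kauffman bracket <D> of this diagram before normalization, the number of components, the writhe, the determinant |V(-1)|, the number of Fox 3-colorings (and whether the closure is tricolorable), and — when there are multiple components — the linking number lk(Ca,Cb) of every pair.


V(q) = -q^-4 + q^-3 + q^-1
bracket: A^-2 + A^6 - A^10, w = -2
1 component, writhe -2, over 8 crossings
det 3, colorings 9 of 3^8 — tricolorable
observation: w = -2 (over 8 crossings) is diagram-only; (-A^3)^(2) removes it from V


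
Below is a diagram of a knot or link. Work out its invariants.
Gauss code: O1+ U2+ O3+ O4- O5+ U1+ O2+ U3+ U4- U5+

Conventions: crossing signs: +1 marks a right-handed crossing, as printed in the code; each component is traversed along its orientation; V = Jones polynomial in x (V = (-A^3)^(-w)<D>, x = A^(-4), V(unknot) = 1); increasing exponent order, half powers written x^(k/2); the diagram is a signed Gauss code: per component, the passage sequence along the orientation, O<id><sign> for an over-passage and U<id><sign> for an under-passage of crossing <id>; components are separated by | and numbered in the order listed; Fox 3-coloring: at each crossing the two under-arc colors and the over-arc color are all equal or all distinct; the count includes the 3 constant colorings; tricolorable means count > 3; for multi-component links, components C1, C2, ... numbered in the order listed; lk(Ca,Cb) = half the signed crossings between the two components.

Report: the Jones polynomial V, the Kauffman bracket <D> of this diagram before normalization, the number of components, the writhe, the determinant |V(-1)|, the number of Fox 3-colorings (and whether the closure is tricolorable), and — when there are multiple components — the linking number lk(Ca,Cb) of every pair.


V = x + x^3 - x^4
<D> = A^-7 - A^-3 - A^5 (w = +3)
1 component over 5 crossings, w = +3
9 Fox colorings among 3^5, |V(-1)| = 3: tricolorable
why: V spans 3 powers of x: at least 3 crossings in any diagram


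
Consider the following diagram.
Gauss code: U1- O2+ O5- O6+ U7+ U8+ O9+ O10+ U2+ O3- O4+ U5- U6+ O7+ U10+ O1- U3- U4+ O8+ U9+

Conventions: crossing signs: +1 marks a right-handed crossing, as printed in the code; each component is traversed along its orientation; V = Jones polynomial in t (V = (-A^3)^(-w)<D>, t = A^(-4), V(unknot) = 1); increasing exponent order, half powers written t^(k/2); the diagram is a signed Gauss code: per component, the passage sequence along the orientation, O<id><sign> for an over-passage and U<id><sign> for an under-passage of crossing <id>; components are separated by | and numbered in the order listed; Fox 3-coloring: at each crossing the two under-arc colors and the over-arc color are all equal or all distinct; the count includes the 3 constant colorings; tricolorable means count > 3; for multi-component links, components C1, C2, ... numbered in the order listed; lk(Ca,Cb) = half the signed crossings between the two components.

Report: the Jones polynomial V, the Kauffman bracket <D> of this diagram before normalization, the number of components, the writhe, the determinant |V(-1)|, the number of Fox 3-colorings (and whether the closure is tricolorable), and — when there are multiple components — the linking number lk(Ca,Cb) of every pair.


V = t - t^2 + 2t^3 - t^4 + t^5 - t^6
<D> = -A^-12 + A^-8 - A^-4 + 2 - A^4 + A^8 (w = +4)
1 component over 10 crossings, w = +4
3 Fox colorings among 3^10, |V(-1)| = 7: not tricolorable
why: w = +4 shifts under R1 moves; the (-A^3)^(-4) factor cancels that in V


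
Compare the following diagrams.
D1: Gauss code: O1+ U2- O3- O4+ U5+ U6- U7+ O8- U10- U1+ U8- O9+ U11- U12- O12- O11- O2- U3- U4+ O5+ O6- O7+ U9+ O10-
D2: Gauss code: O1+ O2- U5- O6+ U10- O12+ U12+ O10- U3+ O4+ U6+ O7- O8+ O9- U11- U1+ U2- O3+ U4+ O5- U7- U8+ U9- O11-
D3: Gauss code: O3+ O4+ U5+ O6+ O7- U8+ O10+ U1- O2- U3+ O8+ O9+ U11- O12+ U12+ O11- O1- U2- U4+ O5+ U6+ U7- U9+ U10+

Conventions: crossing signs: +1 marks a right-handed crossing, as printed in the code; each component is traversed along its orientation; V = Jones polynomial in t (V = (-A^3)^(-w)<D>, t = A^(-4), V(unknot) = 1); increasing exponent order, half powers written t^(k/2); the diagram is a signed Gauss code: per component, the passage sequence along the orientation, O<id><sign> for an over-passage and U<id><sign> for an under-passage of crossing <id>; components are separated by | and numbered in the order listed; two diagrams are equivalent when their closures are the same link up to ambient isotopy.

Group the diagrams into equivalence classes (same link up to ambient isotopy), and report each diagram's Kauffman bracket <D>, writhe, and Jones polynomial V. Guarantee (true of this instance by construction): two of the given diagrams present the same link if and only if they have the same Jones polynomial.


equivalence classes: {D1} | {D2} | {D3}
D1 (bracket A^-6; 12 crossings at w = -2): V = 1
D2 (bracket -A^-12 + 2A^-8 - 2A^-4 + 3 - 2A^4 + 2A^8 - A^12; 12 crossings at w = 0): V = -t^-3 + 2t^-2 - 2t^-1 + 3 - 2t + 2t^2 - t^3
V(D3) = t - t^2 + 2t^3 - t^4 + t^5 - t^6  (w +4, c 12, <D> = -A^-12 + A^-8 - A^-4 + 2 - A^4 + A^8)
observation: comparing 3 Jones polynomials yields 3 groups


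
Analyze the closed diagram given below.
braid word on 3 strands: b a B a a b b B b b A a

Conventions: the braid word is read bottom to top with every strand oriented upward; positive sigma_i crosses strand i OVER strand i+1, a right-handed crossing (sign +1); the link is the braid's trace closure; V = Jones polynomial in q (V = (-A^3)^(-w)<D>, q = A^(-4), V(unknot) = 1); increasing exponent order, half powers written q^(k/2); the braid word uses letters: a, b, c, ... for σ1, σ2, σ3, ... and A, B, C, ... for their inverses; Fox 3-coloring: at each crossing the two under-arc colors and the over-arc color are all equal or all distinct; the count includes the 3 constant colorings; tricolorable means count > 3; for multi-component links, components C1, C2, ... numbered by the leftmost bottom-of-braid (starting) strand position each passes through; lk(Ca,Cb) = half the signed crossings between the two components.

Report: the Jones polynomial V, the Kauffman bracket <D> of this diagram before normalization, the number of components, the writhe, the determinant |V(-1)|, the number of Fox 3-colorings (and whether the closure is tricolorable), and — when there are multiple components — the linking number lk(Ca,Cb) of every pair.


Jones polynomial: V(q) = q^2 - q^3 + 3q^4 - 3q^5 + 3q^6 - 3q^7 + 2q^8 - q^9
<D> = -A^-18 + 2A^-14 - 3A^-10 + 3A^-6 - 3A^-2 + 3A^2 - A^6 + A^10; writhe +6
components 1, writhe +6 (12 crossings)
3-colorings: 3 of 3^12, det 17 — not tricolorable
note: w = +6 (over 12 crossings) is diagram-only; (-A^3)^(-6) removes it from V


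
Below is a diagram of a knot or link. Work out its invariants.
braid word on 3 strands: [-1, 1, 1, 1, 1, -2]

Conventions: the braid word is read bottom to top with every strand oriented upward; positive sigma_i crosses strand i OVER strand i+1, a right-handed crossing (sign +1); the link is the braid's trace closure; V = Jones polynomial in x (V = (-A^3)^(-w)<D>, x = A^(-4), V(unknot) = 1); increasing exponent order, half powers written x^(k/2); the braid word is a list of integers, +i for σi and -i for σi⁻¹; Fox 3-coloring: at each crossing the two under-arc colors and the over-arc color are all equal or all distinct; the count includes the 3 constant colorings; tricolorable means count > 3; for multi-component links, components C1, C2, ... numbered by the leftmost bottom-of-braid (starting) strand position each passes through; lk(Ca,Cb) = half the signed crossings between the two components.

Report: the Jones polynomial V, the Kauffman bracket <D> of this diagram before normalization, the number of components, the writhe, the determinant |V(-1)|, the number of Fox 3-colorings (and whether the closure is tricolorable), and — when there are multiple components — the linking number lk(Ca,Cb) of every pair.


Jones polynomial: V(x) = x + x^3 - x^4
<D> = -A^-10 + A^-6 + A^2; writhe +2
components 1, writhe +2 (6 crossings)
3-colorings: 9 of 3^6, det 3 — tricolorable
note: |V(-1)| = 3: so tricolorable, since 3 divides 3


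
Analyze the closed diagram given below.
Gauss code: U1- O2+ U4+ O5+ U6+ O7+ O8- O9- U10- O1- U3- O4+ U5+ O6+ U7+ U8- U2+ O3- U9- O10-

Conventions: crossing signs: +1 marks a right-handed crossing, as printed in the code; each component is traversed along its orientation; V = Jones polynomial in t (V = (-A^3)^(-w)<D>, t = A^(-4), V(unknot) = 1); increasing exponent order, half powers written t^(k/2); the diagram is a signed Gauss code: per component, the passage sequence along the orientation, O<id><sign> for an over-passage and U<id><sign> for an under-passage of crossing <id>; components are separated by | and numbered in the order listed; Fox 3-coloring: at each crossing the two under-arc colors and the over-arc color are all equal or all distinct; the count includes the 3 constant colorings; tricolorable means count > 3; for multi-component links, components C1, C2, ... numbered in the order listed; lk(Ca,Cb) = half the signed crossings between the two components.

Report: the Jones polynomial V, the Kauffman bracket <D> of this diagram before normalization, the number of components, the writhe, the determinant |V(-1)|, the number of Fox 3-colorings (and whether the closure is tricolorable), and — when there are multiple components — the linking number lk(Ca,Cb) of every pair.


V = t^-4 - 2t^-3 + 3t^-2 - 4t^-1 + 5 - 4t + 3t^2 - 2t^3 + t^4
<D> = A^-16 - 2A^-12 + 3A^-8 - 4A^-4 + 5 - 4A^4 + 3A^8 - 2A^12 + A^16 (w = 0)
1 component over 10 crossings, w = 0
3 Fox colorings among 3^10, |V(-1)| = 25: not tricolorable
why: the span of V is 8, forcing >= 8 crossings in any diagram


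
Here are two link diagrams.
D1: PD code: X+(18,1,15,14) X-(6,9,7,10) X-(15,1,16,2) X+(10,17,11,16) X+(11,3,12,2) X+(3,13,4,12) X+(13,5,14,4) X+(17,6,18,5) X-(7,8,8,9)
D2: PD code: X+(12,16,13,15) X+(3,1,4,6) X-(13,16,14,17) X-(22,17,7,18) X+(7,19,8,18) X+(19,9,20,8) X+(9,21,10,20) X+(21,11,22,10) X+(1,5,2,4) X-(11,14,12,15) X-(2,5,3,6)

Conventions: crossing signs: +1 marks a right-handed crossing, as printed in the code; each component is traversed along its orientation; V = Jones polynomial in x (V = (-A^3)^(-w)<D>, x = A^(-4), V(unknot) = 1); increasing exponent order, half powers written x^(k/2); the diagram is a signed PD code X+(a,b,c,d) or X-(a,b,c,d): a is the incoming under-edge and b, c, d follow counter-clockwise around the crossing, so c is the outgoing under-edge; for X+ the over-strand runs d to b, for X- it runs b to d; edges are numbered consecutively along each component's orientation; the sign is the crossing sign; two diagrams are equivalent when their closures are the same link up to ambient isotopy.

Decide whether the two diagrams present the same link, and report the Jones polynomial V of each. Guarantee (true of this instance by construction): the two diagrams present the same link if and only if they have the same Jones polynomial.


equivalent: no
D1 (bracket -A^-17 + A^-13 - A^-9 + 2A^-5 + A^3; 9 crossings at w = +3): V = -x^(3/2) - 2x^(7/2) + x^(9/2) - x^(11/2) + x^(13/2)
V(D2) = -x^(1/2) - x^(3/2) - x^(5/2) + x^(9/2)  [11 crossings, <D> = -A^-9 + A^-1 + A^3 + A^7, w = +3]
observation: 2 classes among 2 diagrams; unequal V(x) rules out equality


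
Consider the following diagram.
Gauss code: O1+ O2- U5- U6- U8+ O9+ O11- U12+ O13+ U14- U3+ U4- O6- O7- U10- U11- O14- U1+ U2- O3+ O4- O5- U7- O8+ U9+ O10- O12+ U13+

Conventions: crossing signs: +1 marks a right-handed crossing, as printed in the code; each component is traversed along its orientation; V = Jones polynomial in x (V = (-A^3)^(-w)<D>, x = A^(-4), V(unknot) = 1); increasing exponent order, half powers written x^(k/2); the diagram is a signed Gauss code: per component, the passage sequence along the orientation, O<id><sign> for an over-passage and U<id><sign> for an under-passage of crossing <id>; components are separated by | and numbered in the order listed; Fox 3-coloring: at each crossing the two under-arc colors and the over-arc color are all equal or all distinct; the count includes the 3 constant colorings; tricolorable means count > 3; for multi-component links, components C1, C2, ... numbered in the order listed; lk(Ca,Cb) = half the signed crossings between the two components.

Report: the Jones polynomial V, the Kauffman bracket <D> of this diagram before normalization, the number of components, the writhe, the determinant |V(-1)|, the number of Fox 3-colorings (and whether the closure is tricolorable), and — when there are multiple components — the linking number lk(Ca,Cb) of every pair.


V(x) = -x^-5 + x^-4 - x^-3 + 2x^-2 - x^-1 + 2 - x
bracket: -A^-10 + 2A^-6 - A^-2 + 2A^2 - A^6 + A^10 - A^14, w = -2
1 component, writhe -2, over 14 crossings
det 9, colorings 9 of 3^14 — tricolorable
observation: |V(-1)| = 9: so tricolorable, since 3 divides 9


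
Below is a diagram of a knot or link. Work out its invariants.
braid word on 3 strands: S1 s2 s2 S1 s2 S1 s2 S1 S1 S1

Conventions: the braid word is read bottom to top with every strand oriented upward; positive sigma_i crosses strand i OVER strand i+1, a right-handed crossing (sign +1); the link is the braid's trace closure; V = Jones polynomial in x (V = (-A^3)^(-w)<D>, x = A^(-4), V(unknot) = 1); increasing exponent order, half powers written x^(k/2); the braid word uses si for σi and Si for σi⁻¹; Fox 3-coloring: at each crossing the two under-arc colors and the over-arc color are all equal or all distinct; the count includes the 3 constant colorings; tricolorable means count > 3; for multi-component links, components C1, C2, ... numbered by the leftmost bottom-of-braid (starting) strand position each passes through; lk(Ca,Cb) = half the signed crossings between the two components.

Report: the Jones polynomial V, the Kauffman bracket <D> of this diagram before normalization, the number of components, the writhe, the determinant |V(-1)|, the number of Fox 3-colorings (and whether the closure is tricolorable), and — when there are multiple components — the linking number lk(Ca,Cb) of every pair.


V(x) = x^-7 - 3x^-6 + 5x^-5 - 8x^-4 + 10x^-3 - 10x^-2 + 10x^-1 - 7 + 5x - 3x^2 + x^3
bracket: A^-18 - 3A^-14 + 5A^-10 - 7A^-6 + 10A^-2 - 10A^2 + 10A^6 - 8A^10 + 5A^14 - 3A^18 + A^22, w = -2
1 component, writhe -2, over 10 crossings
det 63, colorings 9 of 3^10 — tricolorable
observation: the span of V is 10, forcing >= 10 crossings in any diagram


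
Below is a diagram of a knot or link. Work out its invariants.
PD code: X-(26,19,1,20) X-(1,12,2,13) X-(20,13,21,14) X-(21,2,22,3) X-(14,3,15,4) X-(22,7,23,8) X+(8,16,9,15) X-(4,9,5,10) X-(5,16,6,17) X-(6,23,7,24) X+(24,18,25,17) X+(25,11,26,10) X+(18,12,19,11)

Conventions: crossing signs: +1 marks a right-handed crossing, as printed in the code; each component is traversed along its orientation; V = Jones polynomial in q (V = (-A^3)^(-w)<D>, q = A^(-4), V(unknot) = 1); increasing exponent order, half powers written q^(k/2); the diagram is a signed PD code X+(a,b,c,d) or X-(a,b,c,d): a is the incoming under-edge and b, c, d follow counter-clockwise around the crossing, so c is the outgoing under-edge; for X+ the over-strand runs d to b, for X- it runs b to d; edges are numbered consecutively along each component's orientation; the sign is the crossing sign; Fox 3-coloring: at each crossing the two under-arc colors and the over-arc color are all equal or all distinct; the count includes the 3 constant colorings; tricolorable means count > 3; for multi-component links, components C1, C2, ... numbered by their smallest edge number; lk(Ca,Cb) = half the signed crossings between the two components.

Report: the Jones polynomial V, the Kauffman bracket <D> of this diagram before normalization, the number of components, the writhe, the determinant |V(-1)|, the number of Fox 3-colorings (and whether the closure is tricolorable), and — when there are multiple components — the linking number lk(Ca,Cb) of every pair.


Jones polynomial: V(q) = -q^-6 + q^-5 - q^-4 + 2q^-3 - q^-2 + q^-1
<D> = -A^-11 + A^-7 - 2A^-3 + A - A^5 + A^9; writhe -5
components 1, writhe -5 (13 crossings)
3-colorings: 3 of 3^13, det 7 — not tricolorable
note: w = -5 shifts under R1 moves; the (-A^3)^(5) factor cancels that in V


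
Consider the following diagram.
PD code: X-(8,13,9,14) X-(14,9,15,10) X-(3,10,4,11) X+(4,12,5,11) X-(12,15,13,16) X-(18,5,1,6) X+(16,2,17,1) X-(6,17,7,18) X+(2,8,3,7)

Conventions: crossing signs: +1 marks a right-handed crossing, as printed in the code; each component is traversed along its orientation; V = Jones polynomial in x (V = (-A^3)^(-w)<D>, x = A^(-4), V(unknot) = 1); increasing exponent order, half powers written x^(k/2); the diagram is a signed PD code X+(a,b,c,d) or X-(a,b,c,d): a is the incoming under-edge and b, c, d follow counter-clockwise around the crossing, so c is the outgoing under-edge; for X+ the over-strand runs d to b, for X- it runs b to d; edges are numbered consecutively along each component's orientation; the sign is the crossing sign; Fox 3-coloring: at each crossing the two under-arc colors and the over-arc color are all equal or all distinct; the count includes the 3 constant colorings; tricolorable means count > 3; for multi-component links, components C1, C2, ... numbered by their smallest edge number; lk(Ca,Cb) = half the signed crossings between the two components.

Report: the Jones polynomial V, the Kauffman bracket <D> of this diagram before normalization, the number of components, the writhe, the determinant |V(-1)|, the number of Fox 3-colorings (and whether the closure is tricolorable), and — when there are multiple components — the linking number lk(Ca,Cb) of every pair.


Jones polynomial: V(x) = -x^-6 + 2x^-5 - 2x^-4 + 3x^-3 - 3x^-2 + 2x^-1 - 1 + x
<D> = -A^-13 + A^-9 - 2A^-5 + 3A^-1 - 3A^3 + 2A^7 - 2A^11 + A^15; writhe -3
components 1, writhe -3 (9 crossings)
3-colorings: 9 of 3^9, det 15 — tricolorable
note: V spans 7 powers of x: at least 7 crossings in any diagram
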